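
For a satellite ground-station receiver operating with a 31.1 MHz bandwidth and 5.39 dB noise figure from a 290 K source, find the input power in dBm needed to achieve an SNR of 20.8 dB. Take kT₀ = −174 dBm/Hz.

Sensitivity = −174 + 10 log₁₀(B) + NF + SNR_min
= −174 + 74.93 + 5.39 + 20.8
= −72.88 dBm → −72.9 dBm

−72.9 dBm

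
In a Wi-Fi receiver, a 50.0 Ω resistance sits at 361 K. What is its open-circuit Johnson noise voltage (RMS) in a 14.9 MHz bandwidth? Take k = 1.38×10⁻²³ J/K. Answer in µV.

V_n = √(4kTRB)
4kTRB = 4 × 1.38×10⁻²³ × 361 × 5.00×10¹ × 1.49×10⁷ = 1.48×10⁻¹¹ V²
V_n = √(1.48×10⁻¹¹) = 3.85×10⁻⁶ V = 3.85 µV

3.85 µV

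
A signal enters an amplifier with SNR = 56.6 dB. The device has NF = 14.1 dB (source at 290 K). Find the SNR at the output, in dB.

42.5 dB

By definition F = SNR_in/SNR_out, so in dB: SNR_out = SNR_in − NF
SNR_out = 56.6 − 14.1 = 42.5 dB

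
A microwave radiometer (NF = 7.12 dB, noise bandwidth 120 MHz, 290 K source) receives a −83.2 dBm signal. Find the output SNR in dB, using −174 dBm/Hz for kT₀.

2.9 dB

Noise floor: N = −174 + 10 log₁₀(B) + NF
10 log₁₀(1.20×10⁸) = 80.79 dB
N = −174 + 80.79 + 7.12 = −86.09 dBm
SNR = P_sig − N = −83.2 − (−86.09) = 2.89 dB → 2.9 dB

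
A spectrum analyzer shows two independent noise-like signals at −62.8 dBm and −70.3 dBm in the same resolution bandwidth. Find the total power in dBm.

−62.1 dBm

Convert to linear, add, convert back:
P₁ = 5.25×10⁻¹⁰ W, P₂ = 9.33×10⁻¹¹ W
P_tot = 6.18×10⁻¹⁰ W → 10 log₁₀(P_tot / 10⁻³) = −62.1 dBm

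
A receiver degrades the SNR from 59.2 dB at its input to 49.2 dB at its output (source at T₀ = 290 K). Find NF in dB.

NF (dB) = SNR_in(dB) − SNR_out(dB) when the source is at T₀
NF = 59.2 − 49.2 = 10.0 dB

10.0 dB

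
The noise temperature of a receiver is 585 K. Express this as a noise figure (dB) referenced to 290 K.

4.80 dB

F = 1 + T_e/T₀ = 1 + 585/290 = 3.01724
NF = 10 log₁₀(3.01724) = 4.80 dB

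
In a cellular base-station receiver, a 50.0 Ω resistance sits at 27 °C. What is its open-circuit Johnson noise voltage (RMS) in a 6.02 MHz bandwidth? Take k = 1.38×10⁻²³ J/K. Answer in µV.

2.23 µV

T = 27 °C + 273.15 = 300.15 K
V_n = √(4kTRB)
4kTRB = 4 × 1.38×10⁻²³ × 300.15 × 5.00×10¹ × 6.02×10⁶ = 4.99×10⁻¹² V²
V_n = √(4.99×10⁻¹²) = 2.23×10⁻⁶ V = 2.23 µV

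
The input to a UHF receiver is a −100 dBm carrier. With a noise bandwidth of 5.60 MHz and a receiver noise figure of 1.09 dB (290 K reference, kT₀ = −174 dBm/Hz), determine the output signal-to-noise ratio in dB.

Noise floor: N = −174 + 10 log₁₀(B) + NF
10 log₁₀(5.60×10⁶) = 67.48 dB
N = −174 + 67.48 + 1.09 = −105.43 dBm
SNR = P_sig − N = −100 − (−105.43) = 5.43 dB → 5.4 dB

5.4 dB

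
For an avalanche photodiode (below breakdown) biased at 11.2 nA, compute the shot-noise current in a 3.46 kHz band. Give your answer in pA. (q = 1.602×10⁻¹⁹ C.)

I_n = √(2qI·B)
2qI·B = 2 × 1.602×10⁻¹⁹ × 1.12×10⁻⁸ × 3.46×10³ = 1.24×10⁻²³ A²
I_n = √(1.24×10⁻²³) = 3.52×10⁻¹² A = 3.52 pA

3.52 pA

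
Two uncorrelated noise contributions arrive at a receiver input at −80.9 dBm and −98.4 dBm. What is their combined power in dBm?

Convert to linear, add, convert back:
P₁ = 8.13×10⁻¹² W, P₂ = 1.45×10⁻¹³ W
P_tot = 8.27×10⁻¹² W → 10 log₁₀(P_tot / 10⁻³) = −80.8 dBm

−80.8 dBm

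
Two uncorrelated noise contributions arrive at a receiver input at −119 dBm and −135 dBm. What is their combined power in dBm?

Convert to linear, add, convert back:
P₁ = 1.26×10⁻¹⁵ W, P₂ = 3.16×10⁻¹⁷ W
P_tot = 1.29×10⁻¹⁵ W → 10 log₁₀(P_tot / 10⁻³) = −118.9 dBm

−118.9 dBm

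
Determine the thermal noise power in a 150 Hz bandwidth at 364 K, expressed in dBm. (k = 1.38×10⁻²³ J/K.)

P_n = kTB = 1.38×10⁻²³ × 364 × 1.50×10² = 7.53×10⁻¹⁹ W
In dBm: 10 log₁₀(7.53×10⁻¹⁹ / 10⁻³) = −151.2 dBm

−151.2 dBm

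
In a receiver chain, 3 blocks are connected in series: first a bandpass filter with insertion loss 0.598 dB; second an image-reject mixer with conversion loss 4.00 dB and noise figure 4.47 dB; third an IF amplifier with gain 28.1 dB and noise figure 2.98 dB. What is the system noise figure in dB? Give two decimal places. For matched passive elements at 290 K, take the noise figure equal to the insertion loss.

7.82 dB

Convert to linear (a loss of L dB is a gain of −L dB): F_i = 10^(NF_i/10), G_i = 10^(G_i,dB/10)
  Stage 1: F_1 = 10^(0.598/10) = 1.148, G_1 = 10^(−0.598/10) = 0.8714
  Stage 2: F_2 = 10^(4.47/10) = 2.799, G_2 = 10^(−4.00/10) = 0.3981
  Stage 3: F_3 = 10^(2.98/10) = 1.986, G_3 = 10^(28.1/10) = 645.7
Friis cascade:
  F = 1.148 + (2.799 − 1)/0.8714 + (1.986 − 1)/0.3469 = 6.055
NF = 10 log₁₀(6.055) = 7.82 dB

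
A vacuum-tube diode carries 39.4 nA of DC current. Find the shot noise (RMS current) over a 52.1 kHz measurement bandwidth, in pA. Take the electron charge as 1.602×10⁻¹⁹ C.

I_n = √(2qI·B)
2qI·B = 2 × 1.602×10⁻¹⁹ × 3.94×10⁻⁸ × 5.21×10⁴ = 6.58×10⁻²² A²
I_n = √(6.58×10⁻²²) = 2.56×10⁻¹¹ A = 25.6 pA

25.6 pA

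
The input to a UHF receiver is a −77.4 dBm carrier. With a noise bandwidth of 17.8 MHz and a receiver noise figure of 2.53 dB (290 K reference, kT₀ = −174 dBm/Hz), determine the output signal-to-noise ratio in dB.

21.6 dB

Noise floor: N = −174 + 10 log₁₀(B) + NF
10 log₁₀(1.78×10⁷) = 72.5 dB
N = −174 + 72.5 + 2.53 = −98.97 dBm
SNR = P_sig − N = −77.4 − (−98.97) = 21.57 dB → 21.6 dB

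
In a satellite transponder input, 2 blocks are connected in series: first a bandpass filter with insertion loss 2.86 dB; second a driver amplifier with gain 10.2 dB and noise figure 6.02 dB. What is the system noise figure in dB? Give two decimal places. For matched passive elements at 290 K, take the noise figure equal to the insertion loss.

Convert to linear (a loss of L dB is a gain of −L dB): F_i = 10^(NF_i/10), G_i = 10^(G_i,dB/10)
  Stage 1: F_1 = 10^(2.86/10) = 1.932, G_1 = 10^(−2.86/10) = 0.5176
  Stage 2: F_2 = 10^(6.02/10) = 3.999, G_2 = 10^(10.2/10) = 10.47
Friis cascade:
  F = 1.932 + (3.999 − 1)/0.5176 = 7.727
NF = 10 log₁₀(7.727) = 8.88 dB

8.88 dB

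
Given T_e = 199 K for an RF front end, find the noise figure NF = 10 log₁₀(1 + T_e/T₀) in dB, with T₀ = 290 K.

2.27 dB

F = 1 + T_e/T₀ = 1 + 199/290 = 1.68621
NF = 10 log₁₀(1.68621) = 2.27 dB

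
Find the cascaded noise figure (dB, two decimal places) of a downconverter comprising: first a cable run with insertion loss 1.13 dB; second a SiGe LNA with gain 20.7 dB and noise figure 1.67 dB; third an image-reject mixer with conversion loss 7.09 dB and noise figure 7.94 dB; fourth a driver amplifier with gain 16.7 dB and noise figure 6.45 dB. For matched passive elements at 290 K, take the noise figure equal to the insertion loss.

Convert to linear (a loss of L dB is a gain of −L dB): F_i = 10^(NF_i/10), G_i = 10^(G_i,dB/10)
  Stage 1: F_1 = 10^(1.13/10) = 1.297, G_1 = 10^(−1.13/10) = 0.7709
  Stage 2: F_2 = 10^(1.67/10) = 1.469, G_2 = 10^(20.7/10) = 117.5
  Stage 3: F_3 = 10^(7.94/10) = 6.223, G_3 = 10^(−7.09/10) = 0.1954
  Stage 4: F_4 = 10^(6.45/10) = 4.416, G_4 = 10^(16.7/10) = 46.77
Friis cascade:
  F = 1.297 + (1.469 − 1)/0.7709 + (6.223 − 1)/90.57 + (4.416 − 1)/17.70 = 2.156
NF = 10 log₁₀(2.156) = 3.34 dB

3.34 dB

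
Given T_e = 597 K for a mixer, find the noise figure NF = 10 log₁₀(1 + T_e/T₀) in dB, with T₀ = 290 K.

F = 1 + T_e/T₀ = 1 + 597/290 = 3.05862
NF = 10 log₁₀(3.05862) = 4.86 dB

4.86 dB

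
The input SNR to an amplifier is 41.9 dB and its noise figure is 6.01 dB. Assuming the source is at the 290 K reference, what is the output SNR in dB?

35.89 dB

By definition F = SNR_in/SNR_out, so in dB: SNR_out = SNR_in − NF
SNR_out = 41.9 − 6.01 = 35.89 dB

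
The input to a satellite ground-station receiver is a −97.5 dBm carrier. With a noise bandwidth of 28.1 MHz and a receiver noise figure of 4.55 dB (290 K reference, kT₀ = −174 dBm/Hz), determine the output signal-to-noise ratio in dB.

−2.5 dB

Noise floor: N = −174 + 10 log₁₀(B) + NF
10 log₁₀(2.81×10⁷) = 74.49 dB
N = −174 + 74.49 + 4.55 = −94.96 dBm
SNR = P_sig − N = −97.5 − (−94.96) = −2.54 dB → −2.5 dB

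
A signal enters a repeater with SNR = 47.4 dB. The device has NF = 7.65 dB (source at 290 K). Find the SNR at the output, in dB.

By definition F = SNR_in/SNR_out, so in dB: SNR_out = SNR_in − NF
SNR_out = 47.4 − 7.65 = 39.75 dB

39.75 dB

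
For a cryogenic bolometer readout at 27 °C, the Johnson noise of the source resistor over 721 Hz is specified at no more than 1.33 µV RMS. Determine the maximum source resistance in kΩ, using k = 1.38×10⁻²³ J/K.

T = 27 °C + 273.15 = 300.15 K
Johnson–Nyquist: V_n = √(4kTRB) ⇒ R = V_n² / (4kTB)
4kTB = 4 × 1.38×10⁻²³ × 300.15 × 7.21×10² = 1.19×10⁻¹⁷
R = (1.33×10⁻⁶)² / 1.19×10⁻¹⁷ = 1.48×10⁵ Ω = 148 kΩ

148 kΩ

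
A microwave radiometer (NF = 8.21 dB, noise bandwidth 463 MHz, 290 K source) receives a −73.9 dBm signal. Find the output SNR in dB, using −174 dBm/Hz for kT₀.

5.2 dB

Noise floor: N = −174 + 10 log₁₀(B) + NF
10 log₁₀(4.63×10⁸) = 86.66 dB
N = −174 + 86.66 + 8.21 = −79.13 dBm
SNR = P_sig − N = −73.9 − (−79.13) = 5.23 dB → 5.2 dB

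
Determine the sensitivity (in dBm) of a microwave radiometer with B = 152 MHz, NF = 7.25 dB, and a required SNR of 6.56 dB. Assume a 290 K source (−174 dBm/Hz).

−78.4 dBm

Sensitivity = −174 + 10 log₁₀(B) + NF + SNR_min
= −174 + 81.82 + 7.25 + 6.56
= −78.37 dBm → −78.4 dBm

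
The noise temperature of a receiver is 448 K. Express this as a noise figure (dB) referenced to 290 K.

4.06 dB

F = 1 + T_e/T₀ = 1 + 448/290 = 2.54483
NF = 10 log₁₀(2.54483) = 4.06 dB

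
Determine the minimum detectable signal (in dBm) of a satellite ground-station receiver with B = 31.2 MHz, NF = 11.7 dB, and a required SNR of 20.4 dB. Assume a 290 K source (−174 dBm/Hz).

Sensitivity = −174 + 10 log₁₀(B) + NF + SNR_min
= −174 + 74.94 + 11.7 + 20.4
= −66.96 dBm → −67.0 dBm

−67.0 dBm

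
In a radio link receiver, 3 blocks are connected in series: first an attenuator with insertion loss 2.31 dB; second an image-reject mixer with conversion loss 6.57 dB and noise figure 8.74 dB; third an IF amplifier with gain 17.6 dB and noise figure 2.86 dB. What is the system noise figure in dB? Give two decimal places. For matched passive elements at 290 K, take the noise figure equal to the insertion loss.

13.00 dB

Convert to linear (a loss of L dB is a gain of −L dB): F_i = 10^(NF_i/10), G_i = 10^(G_i,dB/10)
  Stage 1: F_1 = 10^(2.31/10) = 1.702, G_1 = 10^(−2.31/10) = 0.5875
  Stage 2: F_2 = 10^(8.74/10) = 7.482, G_2 = 10^(−6.57/10) = 0.2203
  Stage 3: F_3 = 10^(2.86/10) = 1.932, G_3 = 10^(17.6/10) = 57.54
Friis cascade:
  F = 1.702 + (7.482 − 1)/0.5875 + (1.932 − 1)/0.1294 = 19.94
NF = 10 log₁₀(19.94) = 13.00 dB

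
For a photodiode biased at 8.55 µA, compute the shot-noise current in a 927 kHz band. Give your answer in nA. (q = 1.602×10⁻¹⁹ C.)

I_n = √(2qI·B)
2qI·B = 2 × 1.602×10⁻¹⁹ × 8.55×10⁻⁶ × 9.27×10⁵ = 2.54×10⁻¹⁸ A²
I_n = √(2.54×10⁻¹⁸) = 1.59×10⁻⁹ A = 1.59 nA

1.59 nA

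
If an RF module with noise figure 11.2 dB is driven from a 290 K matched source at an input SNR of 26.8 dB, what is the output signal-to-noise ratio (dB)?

By definition F = SNR_in/SNR_out, so in dB: SNR_out = SNR_in − NF
SNR_out = 26.8 − 11.2 = 15.6 dB

15.6 dB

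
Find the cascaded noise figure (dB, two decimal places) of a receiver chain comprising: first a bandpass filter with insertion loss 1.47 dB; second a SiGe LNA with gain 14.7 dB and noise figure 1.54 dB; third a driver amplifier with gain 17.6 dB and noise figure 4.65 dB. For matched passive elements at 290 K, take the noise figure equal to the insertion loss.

Convert to linear (a loss of L dB is a gain of −L dB): F_i = 10^(NF_i/10), G_i = 10^(G_i,dB/10)
  Stage 1: F_1 = 10^(1.47/10) = 1.403, G_1 = 10^(−1.47/10) = 0.7129
  Stage 2: F_2 = 10^(1.54/10) = 1.426, G_2 = 10^(14.7/10) = 29.51
  Stage 3: F_3 = 10^(4.65/10) = 2.917, G_3 = 10^(17.6/10) = 57.54
Friis cascade:
  F = 1.403 + (1.426 − 1)/0.7129 + (2.917 − 1)/21.04 = 2.091
NF = 10 log₁₀(2.091) = 3.20 dB

3.20 dB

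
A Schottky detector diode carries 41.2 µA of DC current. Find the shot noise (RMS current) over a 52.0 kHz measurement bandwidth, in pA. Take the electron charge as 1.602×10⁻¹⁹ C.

I_n = √(2qI·B)
2qI·B = 2 × 1.602×10⁻¹⁹ × 4.12×10⁻⁵ × 5.20×10⁴ = 6.86×10⁻¹⁹ A²
I_n = √(6.86×10⁻¹⁹) = 8.29×10⁻¹⁰ A = 829 pA

829 pA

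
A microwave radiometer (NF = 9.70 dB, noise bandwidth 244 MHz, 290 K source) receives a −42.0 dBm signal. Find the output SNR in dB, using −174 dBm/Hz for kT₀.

Noise floor: N = −174 + 10 log₁₀(B) + NF
10 log₁₀(2.44×10⁸) = 83.87 dB
N = −174 + 83.87 + 9.70 = −80.43 dBm
SNR = P_sig − N = −42.0 − (−80.43) = 38.43 dB → 38.4 dB

38.4 dB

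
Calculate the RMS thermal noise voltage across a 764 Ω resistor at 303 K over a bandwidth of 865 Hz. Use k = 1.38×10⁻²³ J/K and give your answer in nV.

105 nV

V_n = √(4kTRB)
4kTRB = 4 × 1.38×10⁻²³ × 303 × 7.64×10² × 8.65×10² = 1.11×10⁻¹⁴ V²
V_n = √(1.11×10⁻¹⁴) = 1.05×10⁻⁷ V = 105 nV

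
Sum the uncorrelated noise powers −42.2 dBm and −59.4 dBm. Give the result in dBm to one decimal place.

−42.1 dBm

Convert to linear, add, convert back:
P₁ = 6.03×10⁻⁸ W, P₂ = 1.15×10⁻⁹ W
P_tot = 6.14×10⁻⁸ W → 10 log₁₀(P_tot / 10⁻³) = −42.1 dBm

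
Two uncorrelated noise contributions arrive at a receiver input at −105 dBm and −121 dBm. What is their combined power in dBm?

−104.9 dBm

Convert to linear, add, convert back:
P₁ = 3.16×10⁻¹⁴ W, P₂ = 7.94×10⁻¹⁶ W
P_tot = 3.24×10⁻¹⁴ W → 10 log₁₀(P_tot / 10⁻³) = −104.9 dBm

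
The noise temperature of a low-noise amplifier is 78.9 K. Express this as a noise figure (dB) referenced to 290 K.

1.05 dB

F = 1 + T_e/T₀ = 1 + 78.9/290 = 1.27207
NF = 10 log₁₀(1.27207) = 1.05 dB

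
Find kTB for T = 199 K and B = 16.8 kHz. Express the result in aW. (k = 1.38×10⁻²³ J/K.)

46.1 aW

P_n = kTB = 1.38×10⁻²³ × 199 × 1.68×10⁴ = 4.61×10⁻¹⁷ W = 46.1 aW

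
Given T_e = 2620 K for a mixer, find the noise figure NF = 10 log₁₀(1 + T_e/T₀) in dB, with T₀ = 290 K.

10.01 dB

F = 1 + T_e/T₀ = 1 + 2620/290 = 10.0345
NF = 10 log₁₀(10.0345) = 10.01 dB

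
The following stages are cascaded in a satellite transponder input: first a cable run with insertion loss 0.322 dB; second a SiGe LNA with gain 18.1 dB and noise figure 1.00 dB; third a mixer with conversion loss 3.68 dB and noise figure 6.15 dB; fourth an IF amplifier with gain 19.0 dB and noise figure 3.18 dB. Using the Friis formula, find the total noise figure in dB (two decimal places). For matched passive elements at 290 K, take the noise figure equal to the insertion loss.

Convert to linear (a loss of L dB is a gain of −L dB): F_i = 10^(NF_i/10), G_i = 10^(G_i,dB/10)
  Stage 1: F_1 = 10^(0.322/10) = 1.077, G_1 = 10^(−0.322/10) = 0.9285
  Stage 2: F_2 = 10^(1.00/10) = 1.259, G_2 = 10^(18.1/10) = 64.57
  Stage 3: F_3 = 10^(6.15/10) = 4.121, G_3 = 10^(−3.68/10) = 0.4285
  Stage 4: F_4 = 10^(3.18/10) = 2.080, G_4 = 10^(19.0/10) = 79.43
Friis cascade:
  F = 1.077 + (1.259 − 1)/0.9285 + (4.121 − 1)/59.95 + (2.080 − 1)/25.69 = 1.450
NF = 10 log₁₀(1.450) = 1.61 dB

1.61 dB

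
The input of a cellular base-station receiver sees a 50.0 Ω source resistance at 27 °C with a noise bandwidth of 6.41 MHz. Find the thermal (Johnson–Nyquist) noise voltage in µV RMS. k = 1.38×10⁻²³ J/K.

2.30 µV

T = 27 °C + 273.15 = 300.15 K
V_n = √(4kTRB)
4kTRB = 4 × 1.38×10⁻²³ × 300.15 × 5.00×10¹ × 6.41×10⁶ = 5.31×10⁻¹² V²
V_n = √(5.31×10⁻¹²) = 2.30×10⁻⁶ V = 2.30 µV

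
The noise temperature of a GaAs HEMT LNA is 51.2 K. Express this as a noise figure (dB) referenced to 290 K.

0.706 dB

F = 1 + T_e/T₀ = 1 + 51.2/290 = 1.17655
NF = 10 log₁₀(1.17655) = 0.706 dB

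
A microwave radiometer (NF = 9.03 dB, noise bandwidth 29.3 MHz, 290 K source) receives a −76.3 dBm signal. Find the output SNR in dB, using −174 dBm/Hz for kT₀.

Noise floor: N = −174 + 10 log₁₀(B) + NF
10 log₁₀(2.93×10⁷) = 74.67 dB
N = −174 + 74.67 + 9.03 = −90.30 dBm
SNR = P_sig − N = −76.3 − (−90.30) = 14.00 dB → 14.0 dB

14.0 dB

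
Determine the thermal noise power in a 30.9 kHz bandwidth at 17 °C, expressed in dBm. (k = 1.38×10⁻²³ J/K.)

T = 17 °C + 273.15 = 290.15 K
P_n = kTB = 1.38×10⁻²³ × 290.15 × 3.09×10⁴ = 1.24×10⁻¹⁶ W
In dBm: 10 log₁₀(1.24×10⁻¹⁶ / 10⁻³) = −129.1 dBm

−129.1 dBm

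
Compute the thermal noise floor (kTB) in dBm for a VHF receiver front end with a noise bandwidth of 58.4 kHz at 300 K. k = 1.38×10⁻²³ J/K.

−126.2 dBm

P_n = kTB = 1.38×10⁻²³ × 300 × 5.84×10⁴ = 2.42×10⁻¹⁶ W
In dBm: 10 log₁₀(2.42×10⁻¹⁶ / 10⁻³) = −126.2 dBm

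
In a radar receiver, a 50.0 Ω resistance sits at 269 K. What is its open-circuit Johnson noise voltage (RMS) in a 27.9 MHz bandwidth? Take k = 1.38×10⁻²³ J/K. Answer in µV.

V_n = √(4kTRB)
4kTRB = 4 × 1.38×10⁻²³ × 269 × 5.00×10¹ × 2.79×10⁷ = 2.07×10⁻¹¹ V²
V_n = √(2.07×10⁻¹¹) = 4.55×10⁻⁶ V = 4.55 µV

4.55 µV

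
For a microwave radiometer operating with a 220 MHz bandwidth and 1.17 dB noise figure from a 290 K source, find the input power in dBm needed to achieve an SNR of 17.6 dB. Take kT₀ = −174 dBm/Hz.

−71.8 dBm

Sensitivity = −174 + 10 log₁₀(B) + NF + SNR_min
= −174 + 83.42 + 1.17 + 17.6
= −71.81 dBm → −71.8 dBm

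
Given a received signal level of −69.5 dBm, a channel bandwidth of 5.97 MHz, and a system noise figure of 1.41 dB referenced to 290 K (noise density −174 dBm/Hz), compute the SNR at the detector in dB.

35.3 dB

Noise floor: N = −174 + 10 log₁₀(B) + NF
10 log₁₀(5.97×10⁶) = 67.76 dB
N = −174 + 67.76 + 1.41 = −104.83 dBm
SNR = P_sig − N = −69.5 − (−104.83) = 35.33 dB → 35.3 dB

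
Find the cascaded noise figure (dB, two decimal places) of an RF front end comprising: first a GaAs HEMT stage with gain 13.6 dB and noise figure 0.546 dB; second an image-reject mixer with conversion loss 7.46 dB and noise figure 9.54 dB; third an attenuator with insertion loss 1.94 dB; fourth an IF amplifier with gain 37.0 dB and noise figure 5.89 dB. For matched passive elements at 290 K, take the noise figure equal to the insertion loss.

4.34 dB

Convert to linear (a loss of L dB is a gain of −L dB): F_i = 10^(NF_i/10), G_i = 10^(G_i,dB/10)
  Stage 1: F_1 = 10^(0.546/10) = 1.134, G_1 = 10^(13.6/10) = 22.91
  Stage 2: F_2 = 10^(9.54/10) = 8.995, G_2 = 10^(−7.46/10) = 0.1795
  Stage 3: F_3 = 10^(1.94/10) = 1.563, G_3 = 10^(−1.94/10) = 0.6397
  Stage 4: F_4 = 10^(5.89/10) = 3.882, G_4 = 10^(37.0/10) = 5012
Friis cascade:
  F = 1.134 + (8.995 − 1)/22.91 + (1.563 − 1)/4.111 + (3.882 − 1)/2.630 = 2.715
NF = 10 log₁₀(2.715) = 4.34 dB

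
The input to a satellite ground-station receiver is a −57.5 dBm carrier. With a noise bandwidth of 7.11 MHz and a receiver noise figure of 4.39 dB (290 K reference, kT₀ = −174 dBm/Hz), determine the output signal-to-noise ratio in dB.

Noise floor: N = −174 + 10 log₁₀(B) + NF
10 log₁₀(7.11×10⁶) = 68.52 dB
N = −174 + 68.52 + 4.39 = −101.09 dBm
SNR = P_sig − N = −57.5 − (−101.09) = 43.59 dB → 43.6 dB

43.6 dB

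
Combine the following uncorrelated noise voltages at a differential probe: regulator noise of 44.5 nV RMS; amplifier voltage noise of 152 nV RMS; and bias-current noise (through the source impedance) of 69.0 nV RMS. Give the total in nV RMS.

173 nV

Uncorrelated sources add in power (mean-square): V_tot = √(ΣV_i²)
V_tot = √[(4.45×10⁻⁸)² + (1.52×10⁻⁷)² + (6.90×10⁻⁸)²] = 1.73×10⁻⁷ V = 173 nV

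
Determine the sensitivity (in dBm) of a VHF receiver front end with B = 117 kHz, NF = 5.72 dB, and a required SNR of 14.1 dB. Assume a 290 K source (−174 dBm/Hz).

−103.5 dBm

Sensitivity = −174 + 10 log₁₀(B) + NF + SNR_min
= −174 + 50.68 + 5.72 + 14.1
= −103.50 dBm → −103.5 dBm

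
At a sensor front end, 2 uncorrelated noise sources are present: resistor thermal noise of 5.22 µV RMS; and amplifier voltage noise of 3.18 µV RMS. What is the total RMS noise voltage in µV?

6.11 µV

Uncorrelated sources add in power (mean-square): V_tot = √(ΣV_i²)
V_tot = √[(5.22×10⁻⁶)² + (3.18×10⁻⁶)²] = 6.11×10⁻⁶ V = 6.11 µV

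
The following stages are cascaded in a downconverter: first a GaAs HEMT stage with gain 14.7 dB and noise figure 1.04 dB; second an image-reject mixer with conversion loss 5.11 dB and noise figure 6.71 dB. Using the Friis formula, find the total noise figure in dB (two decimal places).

Convert to linear (a loss of L dB is a gain of −L dB): F_i = 10^(NF_i/10), G_i = 10^(G_i,dB/10)
  Stage 1: F_1 = 10^(1.04/10) = 1.271, G_1 = 10^(14.7/10) = 29.51
  Stage 2: F_2 = 10^(6.71/10) = 4.688, G_2 = 10^(−5.11/10) = 0.3083
Friis cascade:
  F = 1.271 + (4.688 − 1)/29.51 = 1.396
NF = 10 log₁₀(1.396) = 1.45 dB

1.45 dB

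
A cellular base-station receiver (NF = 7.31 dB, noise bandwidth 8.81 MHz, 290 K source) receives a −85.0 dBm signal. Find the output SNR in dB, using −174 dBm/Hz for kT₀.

Noise floor: N = −174 + 10 log₁₀(B) + NF
10 log₁₀(8.81×10⁶) = 69.45 dB
N = −174 + 69.45 + 7.31 = −97.24 dBm
SNR = P_sig − N = −85.0 − (−97.24) = 12.24 dB → 12.2 dB

12.2 dB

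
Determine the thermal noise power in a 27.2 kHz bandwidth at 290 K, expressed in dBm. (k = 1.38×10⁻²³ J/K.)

P_n = kTB = 1.38×10⁻²³ × 290 × 2.72×10⁴ = 1.09×10⁻¹⁶ W
In dBm: 10 log₁₀(1.09×10⁻¹⁶ / 10⁻³) = −129.6 dBm

−129.6 dBm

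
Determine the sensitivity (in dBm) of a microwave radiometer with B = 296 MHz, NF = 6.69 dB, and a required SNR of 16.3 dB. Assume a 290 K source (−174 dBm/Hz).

Sensitivity = −174 + 10 log₁₀(B) + NF + SNR_min
= −174 + 84.71 + 6.69 + 16.3
= −66.30 dBm → −66.3 dBm

−66.3 dBm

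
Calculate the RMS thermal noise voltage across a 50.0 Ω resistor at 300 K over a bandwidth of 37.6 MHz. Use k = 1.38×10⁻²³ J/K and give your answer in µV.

V_n = √(4kTRB)
4kTRB = 4 × 1.38×10⁻²³ × 300 × 5.00×10¹ × 3.76×10⁷ = 3.11×10⁻¹¹ V²
V_n = √(3.11×10⁻¹¹) = 5.58×10⁻⁶ V = 5.58 µV

5.58 µV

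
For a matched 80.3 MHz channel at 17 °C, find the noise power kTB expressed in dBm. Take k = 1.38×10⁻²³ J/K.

−94.9 dBm

T = 17 °C + 273.15 = 290.15 K
P_n = kTB = 1.38×10⁻²³ × 290.15 × 8.03×10⁷ = 3.22×10⁻¹³ W
In dBm: 10 log₁₀(3.22×10⁻¹³ / 10⁻³) = −94.9 dBm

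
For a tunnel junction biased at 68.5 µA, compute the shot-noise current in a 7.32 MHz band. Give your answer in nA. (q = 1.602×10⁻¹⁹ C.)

12.7 nA

I_n = √(2qI·B)
2qI·B = 2 × 1.602×10⁻¹⁹ × 6.85×10⁻⁵ × 7.32×10⁶ = 1.61×10⁻¹⁶ A²
I_n = √(1.61×10⁻¹⁶) = 1.27×10⁻⁸ A = 12.7 nA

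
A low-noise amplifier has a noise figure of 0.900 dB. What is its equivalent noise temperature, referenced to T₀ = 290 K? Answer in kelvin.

F = 10^(0.900/10) = 1.23027
T_e = (F − 1)·T₀ = (1.23027 − 1) × 290 = 66.8 K

66.8 K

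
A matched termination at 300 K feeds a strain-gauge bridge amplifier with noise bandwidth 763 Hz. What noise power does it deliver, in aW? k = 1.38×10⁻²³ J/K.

P_n = kTB = 1.38×10⁻²³ × 300 × 7.63×10² = 3.16×10⁻¹⁸ W = 3.16 aW

3.16 aW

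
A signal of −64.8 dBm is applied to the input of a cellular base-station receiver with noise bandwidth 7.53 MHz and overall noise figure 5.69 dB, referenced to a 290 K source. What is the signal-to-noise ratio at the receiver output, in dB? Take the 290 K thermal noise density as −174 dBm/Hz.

Noise floor: N = −174 + 10 log₁₀(B) + NF
10 log₁₀(7.53×10⁶) = 68.77 dB
N = −174 + 68.77 + 5.69 = −99.54 dBm
SNR = P_sig − N = −64.8 − (−99.54) = 34.74 dB → 34.7 dB

34.7 dB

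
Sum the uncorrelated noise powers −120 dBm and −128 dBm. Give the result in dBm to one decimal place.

−119.4 dBm

Convert to linear, add, convert back:
P₁ = 1.00×10⁻¹⁵ W, P₂ = 1.58×10⁻¹⁶ W
P_tot = 1.16×10⁻¹⁵ W → 10 log₁₀(P_tot / 10⁻³) = −119.4 dBm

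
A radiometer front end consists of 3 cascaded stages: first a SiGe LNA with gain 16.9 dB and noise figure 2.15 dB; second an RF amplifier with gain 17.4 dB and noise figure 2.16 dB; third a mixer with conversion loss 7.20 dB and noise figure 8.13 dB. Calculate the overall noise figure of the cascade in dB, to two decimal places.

Convert to linear (a loss of L dB is a gain of −L dB): F_i = 10^(NF_i/10), G_i = 10^(G_i,dB/10)
  Stage 1: F_1 = 10^(2.15/10) = 1.641, G_1 = 10^(16.9/10) = 48.98
  Stage 2: F_2 = 10^(2.16/10) = 1.644, G_2 = 10^(17.4/10) = 54.95
  Stage 3: F_3 = 10^(8.13/10) = 6.501, G_3 = 10^(−7.20/10) = 0.1905
Friis cascade:
  F = 1.641 + (1.644 − 1)/48.98 + (6.501 − 1)/2692 = 1.656
NF = 10 log₁₀(1.656) = 2.19 dB

2.19 dB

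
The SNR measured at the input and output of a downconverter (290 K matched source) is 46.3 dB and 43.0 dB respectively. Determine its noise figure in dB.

3.3 dB

NF (dB) = SNR_in(dB) − SNR_out(dB) when the source is at T₀
NF = 46.3 − 43.0 = 3.3 dB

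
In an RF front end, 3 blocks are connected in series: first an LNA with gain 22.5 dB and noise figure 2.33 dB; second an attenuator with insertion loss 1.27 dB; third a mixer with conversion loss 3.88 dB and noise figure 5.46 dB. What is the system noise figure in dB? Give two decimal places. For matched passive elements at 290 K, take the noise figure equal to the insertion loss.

Convert to linear (a loss of L dB is a gain of −L dB): F_i = 10^(NF_i/10), G_i = 10^(G_i,dB/10)
  Stage 1: F_1 = 10^(2.33/10) = 1.710, G_1 = 10^(22.5/10) = 177.8
  Stage 2: F_2 = 10^(1.27/10) = 1.340, G_2 = 10^(−1.27/10) = 0.7464
  Stage 3: F_3 = 10^(5.46/10) = 3.516, G_3 = 10^(−3.88/10) = 0.4093
Friis cascade:
  F = 1.710 + (1.340 − 1)/177.8 + (3.516 − 1)/132.7 = 1.731
NF = 10 log₁₀(1.731) = 2.38 dB

2.38 dB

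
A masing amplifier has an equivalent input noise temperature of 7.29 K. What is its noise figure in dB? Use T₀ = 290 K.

0.108 dB

F = 1 + T_e/T₀ = 1 + 7.29/290 = 1.02514
NF = 10 log₁₀(1.02514) = 0.108 dB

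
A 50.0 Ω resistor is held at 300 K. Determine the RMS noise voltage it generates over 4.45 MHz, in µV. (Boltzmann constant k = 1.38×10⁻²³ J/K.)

1.92 µV

V_n = √(4kTRB)
4kTRB = 4 × 1.38×10⁻²³ × 300 × 5.00×10¹ × 4.45×10⁶ = 3.68×10⁻¹² V²
V_n = √(3.68×10⁻¹²) = 1.92×10⁻⁶ V = 1.92 µV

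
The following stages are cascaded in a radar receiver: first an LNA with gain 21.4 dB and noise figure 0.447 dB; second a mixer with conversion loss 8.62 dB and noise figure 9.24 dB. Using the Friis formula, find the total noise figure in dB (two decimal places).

0.65 dB

Convert to linear (a loss of L dB is a gain of −L dB): F_i = 10^(NF_i/10), G_i = 10^(G_i,dB/10)
  Stage 1: F_1 = 10^(0.447/10) = 1.108, G_1 = 10^(21.4/10) = 138.0
  Stage 2: F_2 = 10^(9.24/10) = 8.395, G_2 = 10^(−8.62/10) = 0.1374
Friis cascade:
  F = 1.108 + (8.395 − 1)/138.0 = 1.162
NF = 10 log₁₀(1.162) = 0.65 dB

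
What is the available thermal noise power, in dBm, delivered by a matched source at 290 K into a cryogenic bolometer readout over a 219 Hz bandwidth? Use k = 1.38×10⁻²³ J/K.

−150.6 dBm

P_n = kTB = 1.38×10⁻²³ × 290 × 2.19×10² = 8.76×10⁻¹⁹ W
In dBm: 10 log₁₀(8.76×10⁻¹⁹ / 10⁻³) = −150.6 dBm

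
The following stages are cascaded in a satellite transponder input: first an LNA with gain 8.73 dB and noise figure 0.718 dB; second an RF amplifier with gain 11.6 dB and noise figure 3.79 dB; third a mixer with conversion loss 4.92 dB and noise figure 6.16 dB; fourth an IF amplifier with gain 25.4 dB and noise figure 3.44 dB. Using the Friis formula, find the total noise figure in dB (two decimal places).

1.55 dB

Convert to linear (a loss of L dB is a gain of −L dB): F_i = 10^(NF_i/10), G_i = 10^(G_i,dB/10)
  Stage 1: F_1 = 10^(0.718/10) = 1.180, G_1 = 10^(8.73/10) = 7.464
  Stage 2: F_2 = 10^(3.79/10) = 2.393, G_2 = 10^(11.6/10) = 14.45
  Stage 3: F_3 = 10^(6.16/10) = 4.130, G_3 = 10^(−4.92/10) = 0.3221
  Stage 4: F_4 = 10^(3.44/10) = 2.208, G_4 = 10^(25.4/10) = 346.7
Friis cascade:
  F = 1.180 + (2.393 − 1)/7.464 + (4.130 − 1)/107.9 + (2.208 − 1)/34.75 = 1.430
NF = 10 log₁₀(1.430) = 1.55 dB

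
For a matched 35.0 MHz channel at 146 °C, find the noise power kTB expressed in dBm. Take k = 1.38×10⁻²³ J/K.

−96.9 dBm

T = 146 °C + 273.15 = 419.15 K
P_n = kTB = 1.38×10⁻²³ × 419.15 × 3.50×10⁷ = 2.02×10⁻¹³ W
In dBm: 10 log₁₀(2.02×10⁻¹³ / 10⁻³) = −96.9 dBm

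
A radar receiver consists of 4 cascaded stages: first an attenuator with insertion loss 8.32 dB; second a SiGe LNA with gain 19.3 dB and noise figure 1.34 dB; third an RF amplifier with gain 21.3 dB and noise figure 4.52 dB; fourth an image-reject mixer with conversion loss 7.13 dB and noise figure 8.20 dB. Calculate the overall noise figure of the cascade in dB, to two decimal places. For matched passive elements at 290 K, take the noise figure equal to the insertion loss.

9.73 dB

Convert to linear (a loss of L dB is a gain of −L dB): F_i = 10^(NF_i/10), G_i = 10^(G_i,dB/10)
  Stage 1: F_1 = 10^(8.32/10) = 6.792, G_1 = 10^(−8.32/10) = 0.1472
  Stage 2: F_2 = 10^(1.34/10) = 1.361, G_2 = 10^(19.3/10) = 85.11
  Stage 3: F_3 = 10^(4.52/10) = 2.831, G_3 = 10^(21.3/10) = 134.9
  Stage 4: F_4 = 10^(8.20/10) = 6.607, G_4 = 10^(−7.13/10) = 0.1936
Friis cascade:
  F = 6.792 + (1.361 − 1)/0.1472 + (2.831 − 1)/12.53 + (6.607 − 1)/1690 = 9.396
NF = 10 log₁₀(9.396) = 9.73 dB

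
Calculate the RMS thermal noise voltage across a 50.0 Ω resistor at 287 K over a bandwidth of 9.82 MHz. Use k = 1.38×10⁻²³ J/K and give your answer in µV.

V_n = √(4kTRB)
4kTRB = 4 × 1.38×10⁻²³ × 287 × 5.00×10¹ × 9.82×10⁶ = 7.78×10⁻¹² V²
V_n = √(7.78×10⁻¹²) = 2.79×10⁻⁶ V = 2.79 µV

2.79 µV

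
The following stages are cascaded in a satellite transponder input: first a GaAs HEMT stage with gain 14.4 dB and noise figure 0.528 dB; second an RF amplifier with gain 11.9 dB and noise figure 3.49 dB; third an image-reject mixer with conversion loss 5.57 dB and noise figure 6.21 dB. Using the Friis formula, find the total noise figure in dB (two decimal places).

0.72 dB

Convert to linear (a loss of L dB is a gain of −L dB): F_i = 10^(NF_i/10), G_i = 10^(G_i,dB/10)
  Stage 1: F_1 = 10^(0.528/10) = 1.129, G_1 = 10^(14.4/10) = 27.54
  Stage 2: F_2 = 10^(3.49/10) = 2.234, G_2 = 10^(11.9/10) = 15.49
  Stage 3: F_3 = 10^(6.21/10) = 4.178, G_3 = 10^(−5.57/10) = 0.2773
Friis cascade:
  F = 1.129 + (2.234 − 1)/27.54 + (4.178 − 1)/426.6 = 1.182
NF = 10 log₁₀(1.182) = 0.72 dB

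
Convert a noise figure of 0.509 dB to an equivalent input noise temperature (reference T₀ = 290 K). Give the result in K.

36.1 K

F = 10^(0.509/10) = 1.12435
T_e = (F − 1)·T₀ = (1.12435 − 1) × 290 = 36.1 K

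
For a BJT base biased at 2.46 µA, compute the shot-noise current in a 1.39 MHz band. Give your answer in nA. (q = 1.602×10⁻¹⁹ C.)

1.05 nA

I_n = √(2qI·B)
2qI·B = 2 × 1.602×10⁻¹⁹ × 2.46×10⁻⁶ × 1.39×10⁶ = 1.10×10⁻¹⁸ A²
I_n = √(1.10×10⁻¹⁸) = 1.05×10⁻⁹ A = 1.05 nA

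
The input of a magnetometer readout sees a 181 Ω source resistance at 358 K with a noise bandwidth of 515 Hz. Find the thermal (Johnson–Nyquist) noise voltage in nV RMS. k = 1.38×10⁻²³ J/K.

42.9 nV

V_n = √(4kTRB)
4kTRB = 4 × 1.38×10⁻²³ × 358 × 1.81×10² × 5.15×10² = 1.84×10⁻¹⁵ V²
V_n = √(1.84×10⁻¹⁵) = 4.29×10⁻⁸ V = 42.9 nV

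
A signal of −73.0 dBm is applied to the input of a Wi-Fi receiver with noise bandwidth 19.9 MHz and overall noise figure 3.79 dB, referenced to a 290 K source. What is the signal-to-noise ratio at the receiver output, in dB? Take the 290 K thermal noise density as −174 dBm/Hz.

Noise floor: N = −174 + 10 log₁₀(B) + NF
10 log₁₀(1.99×10⁷) = 72.99 dB
N = −174 + 72.99 + 3.79 = −97.22 dBm
SNR = P_sig − N = −73.0 − (−97.22) = 24.22 dB → 24.2 dB

24.2 dB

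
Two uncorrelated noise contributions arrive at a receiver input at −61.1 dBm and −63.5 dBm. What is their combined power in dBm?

Convert to linear, add, convert back:
P₁ = 7.76×10⁻¹⁰ W, P₂ = 4.47×10⁻¹⁰ W
P_tot = 1.22×10⁻⁹ W → 10 log₁₀(P_tot / 10⁻³) = −59.1 dBm

−59.1 dBm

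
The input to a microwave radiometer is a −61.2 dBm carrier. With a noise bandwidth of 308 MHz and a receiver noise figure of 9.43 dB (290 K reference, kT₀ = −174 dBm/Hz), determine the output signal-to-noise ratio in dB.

18.5 dB

Noise floor: N = −174 + 10 log₁₀(B) + NF
10 log₁₀(3.08×10⁸) = 84.89 dB
N = −174 + 84.89 + 9.43 = −79.68 dBm
SNR = P_sig − N = −61.2 − (−79.68) = 18.48 dB → 18.5 dB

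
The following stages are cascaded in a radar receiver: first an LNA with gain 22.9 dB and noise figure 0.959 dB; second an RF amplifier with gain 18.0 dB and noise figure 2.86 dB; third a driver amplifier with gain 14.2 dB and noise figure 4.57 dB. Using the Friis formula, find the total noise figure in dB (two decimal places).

0.98 dB

Convert to linear (a loss of L dB is a gain of −L dB): F_i = 10^(NF_i/10), G_i = 10^(G_i,dB/10)
  Stage 1: F_1 = 10^(0.959/10) = 1.247, G_1 = 10^(22.9/10) = 195.0
  Stage 2: F_2 = 10^(2.86/10) = 1.932, G_2 = 10^(18.0/10) = 63.10
  Stage 3: F_3 = 10^(4.57/10) = 2.864, G_3 = 10^(14.2/10) = 26.30
Friis cascade:
  F = 1.247 + (1.932 − 1)/195.0 + (2.864 − 1)/1.230×10⁴ = 1.252
NF = 10 log₁₀(1.252) = 0.98 dB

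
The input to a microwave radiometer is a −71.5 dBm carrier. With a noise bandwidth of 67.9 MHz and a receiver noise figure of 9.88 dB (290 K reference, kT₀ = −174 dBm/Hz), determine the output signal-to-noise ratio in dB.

14.3 dB

Noise floor: N = −174 + 10 log₁₀(B) + NF
10 log₁₀(6.79×10⁷) = 78.32 dB
N = −174 + 78.32 + 9.88 = −85.80 dBm
SNR = P_sig − N = −71.5 − (−85.80) = 14.30 dB → 14.3 dB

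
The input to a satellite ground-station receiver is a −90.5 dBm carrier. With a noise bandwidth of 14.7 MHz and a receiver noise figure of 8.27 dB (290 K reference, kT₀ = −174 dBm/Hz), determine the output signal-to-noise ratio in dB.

Noise floor: N = −174 + 10 log₁₀(B) + NF
10 log₁₀(1.47×10⁷) = 71.67 dB
N = −174 + 71.67 + 8.27 = −94.06 dBm
SNR = P_sig − N = −90.5 − (−94.06) = 3.56 dB → 3.6 dB

3.6 dB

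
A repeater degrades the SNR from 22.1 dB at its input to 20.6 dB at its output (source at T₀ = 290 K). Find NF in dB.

NF (dB) = SNR_in(dB) − SNR_out(dB) when the source is at T₀
NF = 22.1 − 20.6 = 1.5 dB

1.5 dB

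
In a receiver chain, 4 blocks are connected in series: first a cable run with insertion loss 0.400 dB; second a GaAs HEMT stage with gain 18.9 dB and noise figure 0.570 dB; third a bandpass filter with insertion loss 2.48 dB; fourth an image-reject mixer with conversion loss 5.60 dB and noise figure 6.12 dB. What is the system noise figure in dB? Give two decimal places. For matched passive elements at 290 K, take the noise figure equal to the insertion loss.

Convert to linear (a loss of L dB is a gain of −L dB): F_i = 10^(NF_i/10), G_i = 10^(G_i,dB/10)
  Stage 1: F_1 = 10^(0.400/10) = 1.096, G_1 = 10^(−0.400/10) = 0.9120
  Stage 2: F_2 = 10^(0.570/10) = 1.140, G_2 = 10^(18.9/10) = 77.62
  Stage 3: F_3 = 10^(2.48/10) = 1.770, G_3 = 10^(−2.48/10) = 0.5649
  Stage 4: F_4 = 10^(6.12/10) = 4.093, G_4 = 10^(−5.60/10) = 0.2754
Friis cascade:
  F = 1.096 + (1.140 − 1)/0.9120 + (1.770 − 1)/70.79 + (4.093 − 1)/39.99 = 1.338
NF = 10 log₁₀(1.338) = 1.27 dB

1.27 dB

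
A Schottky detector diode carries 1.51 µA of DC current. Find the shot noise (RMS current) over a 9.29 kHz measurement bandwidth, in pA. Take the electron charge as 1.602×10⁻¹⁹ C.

67.0 pA

I_n = √(2qI·B)
2qI·B = 2 × 1.602×10⁻¹⁹ × 1.51×10⁻⁶ × 9.29×10³ = 4.49×10⁻²¹ A²
I_n = √(4.49×10⁻²¹) = 6.70×10⁻¹¹ A = 67.0 pA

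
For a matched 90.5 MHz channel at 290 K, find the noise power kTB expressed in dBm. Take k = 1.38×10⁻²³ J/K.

P_n = kTB = 1.38×10⁻²³ × 290 × 9.05×10⁷ = 3.62×10⁻¹³ W
In dBm: 10 log₁₀(3.62×10⁻¹³ / 10⁻³) = −94.4 dBm

−94.4 dBm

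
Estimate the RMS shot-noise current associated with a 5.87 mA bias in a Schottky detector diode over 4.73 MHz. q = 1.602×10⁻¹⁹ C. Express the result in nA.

94.3 nA

I_n = √(2qI·B)
2qI·B = 2 × 1.602×10⁻¹⁹ × 5.87×10⁻³ × 4.73×10⁶ = 8.90×10⁻¹⁵ A²
I_n = √(8.90×10⁻¹⁵) = 9.43×10⁻⁸ A = 94.3 nA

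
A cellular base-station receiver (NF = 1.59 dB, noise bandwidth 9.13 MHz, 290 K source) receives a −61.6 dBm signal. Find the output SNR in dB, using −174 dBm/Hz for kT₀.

41.2 dB

Noise floor: N = −174 + 10 log₁₀(B) + NF
10 log₁₀(9.13×10⁶) = 69.6 dB
N = −174 + 69.6 + 1.59 = −102.81 dBm
SNR = P_sig − N = −61.6 − (−102.81) = 41.21 dB → 41.2 dB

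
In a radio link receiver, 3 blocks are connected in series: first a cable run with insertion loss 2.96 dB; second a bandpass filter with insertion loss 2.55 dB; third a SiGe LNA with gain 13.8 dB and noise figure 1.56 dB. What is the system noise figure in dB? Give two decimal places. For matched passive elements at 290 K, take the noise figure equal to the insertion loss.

Convert to linear (a loss of L dB is a gain of −L dB): F_i = 10^(NF_i/10), G_i = 10^(G_i,dB/10)
  Stage 1: F_1 = 10^(2.96/10) = 1.977, G_1 = 10^(−2.96/10) = 0.5058
  Stage 2: F_2 = 10^(2.55/10) = 1.799, G_2 = 10^(−2.55/10) = 0.5559
  Stage 3: F_3 = 10^(1.56/10) = 1.432, G_3 = 10^(13.8/10) = 23.99
Friis cascade:
  F = 1.977 + (1.799 − 1)/0.5058 + (1.432 − 1)/0.2812 = 5.093
NF = 10 log₁₀(5.093) = 7.07 dB

7.07 dB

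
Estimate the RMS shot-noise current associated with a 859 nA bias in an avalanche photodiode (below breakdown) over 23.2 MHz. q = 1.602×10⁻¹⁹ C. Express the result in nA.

2.53 nA

I_n = √(2qI·B)
2qI·B = 2 × 1.602×10⁻¹⁹ × 8.59×10⁻⁷ × 2.32×10⁷ = 6.39×10⁻¹⁸ A²
I_n = √(6.39×10⁻¹⁸) = 2.53×10⁻⁹ A = 2.53 nA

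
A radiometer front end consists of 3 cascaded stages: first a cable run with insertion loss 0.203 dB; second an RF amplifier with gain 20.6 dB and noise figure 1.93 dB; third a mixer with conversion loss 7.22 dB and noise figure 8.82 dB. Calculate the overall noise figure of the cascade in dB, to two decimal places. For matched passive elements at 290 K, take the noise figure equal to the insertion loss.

Convert to linear (a loss of L dB is a gain of −L dB): F_i = 10^(NF_i/10), G_i = 10^(G_i,dB/10)
  Stage 1: F_1 = 10^(0.203/10) = 1.048, G_1 = 10^(−0.203/10) = 0.9543
  Stage 2: F_2 = 10^(1.93/10) = 1.560, G_2 = 10^(20.6/10) = 114.8
  Stage 3: F_3 = 10^(8.82/10) = 7.621, G_3 = 10^(−7.22/10) = 0.1897
Friis cascade:
  F = 1.048 + (1.560 − 1)/0.9543 + (7.621 − 1)/109.6 = 1.695
NF = 10 log₁₀(1.695) = 2.29 dB

2.29 dB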